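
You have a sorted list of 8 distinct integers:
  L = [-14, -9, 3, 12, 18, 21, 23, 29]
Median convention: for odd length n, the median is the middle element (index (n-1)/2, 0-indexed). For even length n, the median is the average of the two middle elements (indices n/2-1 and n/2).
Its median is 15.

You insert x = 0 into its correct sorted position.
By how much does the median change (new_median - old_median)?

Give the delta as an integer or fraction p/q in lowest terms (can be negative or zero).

Answer: -3

Derivation:
Old median = 15
After inserting x = 0: new sorted = [-14, -9, 0, 3, 12, 18, 21, 23, 29]
New median = 12
Delta = 12 - 15 = -3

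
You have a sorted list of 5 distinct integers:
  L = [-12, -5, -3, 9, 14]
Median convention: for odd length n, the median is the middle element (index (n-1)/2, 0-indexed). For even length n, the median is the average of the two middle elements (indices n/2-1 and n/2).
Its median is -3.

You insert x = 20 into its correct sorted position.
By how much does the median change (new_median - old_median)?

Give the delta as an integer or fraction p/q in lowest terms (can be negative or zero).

Old median = -3
After inserting x = 20: new sorted = [-12, -5, -3, 9, 14, 20]
New median = 3
Delta = 3 - -3 = 6

Answer: 6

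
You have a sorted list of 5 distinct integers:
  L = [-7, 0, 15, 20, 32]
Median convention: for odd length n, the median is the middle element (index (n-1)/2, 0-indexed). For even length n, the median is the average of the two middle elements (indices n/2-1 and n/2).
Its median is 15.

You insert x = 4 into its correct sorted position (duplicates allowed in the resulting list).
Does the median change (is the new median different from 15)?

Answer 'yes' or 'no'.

Answer: yes

Derivation:
Old median = 15
Insert x = 4
New median = 19/2
Changed? yes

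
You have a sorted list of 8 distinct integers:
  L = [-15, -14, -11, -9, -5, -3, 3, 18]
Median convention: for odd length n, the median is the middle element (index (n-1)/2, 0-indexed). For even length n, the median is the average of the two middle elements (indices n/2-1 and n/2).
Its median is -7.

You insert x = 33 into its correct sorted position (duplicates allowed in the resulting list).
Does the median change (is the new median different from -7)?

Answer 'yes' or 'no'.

Answer: yes

Derivation:
Old median = -7
Insert x = 33
New median = -5
Changed? yes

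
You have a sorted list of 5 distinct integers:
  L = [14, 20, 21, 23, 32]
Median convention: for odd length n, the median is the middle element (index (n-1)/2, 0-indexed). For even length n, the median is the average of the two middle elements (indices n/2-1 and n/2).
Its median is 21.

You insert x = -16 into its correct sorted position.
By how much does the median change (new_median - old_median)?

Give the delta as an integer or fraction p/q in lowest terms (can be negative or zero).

Old median = 21
After inserting x = -16: new sorted = [-16, 14, 20, 21, 23, 32]
New median = 41/2
Delta = 41/2 - 21 = -1/2

Answer: -1/2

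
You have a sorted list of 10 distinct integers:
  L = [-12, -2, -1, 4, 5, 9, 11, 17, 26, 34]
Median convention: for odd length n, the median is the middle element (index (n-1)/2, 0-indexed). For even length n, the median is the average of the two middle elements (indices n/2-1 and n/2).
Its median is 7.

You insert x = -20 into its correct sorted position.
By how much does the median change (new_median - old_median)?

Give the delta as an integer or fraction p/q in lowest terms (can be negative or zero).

Old median = 7
After inserting x = -20: new sorted = [-20, -12, -2, -1, 4, 5, 9, 11, 17, 26, 34]
New median = 5
Delta = 5 - 7 = -2

Answer: -2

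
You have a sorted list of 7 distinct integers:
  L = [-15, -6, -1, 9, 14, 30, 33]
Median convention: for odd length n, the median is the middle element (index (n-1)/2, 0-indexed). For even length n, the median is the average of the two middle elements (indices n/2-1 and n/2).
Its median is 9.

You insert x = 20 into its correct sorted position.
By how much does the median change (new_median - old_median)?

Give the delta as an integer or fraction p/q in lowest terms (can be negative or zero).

Answer: 5/2

Derivation:
Old median = 9
After inserting x = 20: new sorted = [-15, -6, -1, 9, 14, 20, 30, 33]
New median = 23/2
Delta = 23/2 - 9 = 5/2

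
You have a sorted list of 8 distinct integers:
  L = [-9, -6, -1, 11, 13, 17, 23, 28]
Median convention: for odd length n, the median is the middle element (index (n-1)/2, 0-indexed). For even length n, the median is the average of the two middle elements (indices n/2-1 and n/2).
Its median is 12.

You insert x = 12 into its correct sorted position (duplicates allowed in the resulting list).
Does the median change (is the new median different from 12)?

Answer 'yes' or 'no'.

Answer: no

Derivation:
Old median = 12
Insert x = 12
New median = 12
Changed? no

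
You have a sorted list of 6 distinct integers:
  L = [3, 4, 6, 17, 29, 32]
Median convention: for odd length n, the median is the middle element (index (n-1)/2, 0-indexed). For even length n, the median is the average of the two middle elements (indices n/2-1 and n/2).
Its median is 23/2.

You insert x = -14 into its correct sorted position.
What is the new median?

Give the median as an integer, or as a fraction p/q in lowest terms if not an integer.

Old list (sorted, length 6): [3, 4, 6, 17, 29, 32]
Old median = 23/2
Insert x = -14
Old length even (6). Middle pair: indices 2,3 = 6,17.
New length odd (7). New median = single middle element.
x = -14: 0 elements are < x, 6 elements are > x.
New sorted list: [-14, 3, 4, 6, 17, 29, 32]
New median = 6

Answer: 6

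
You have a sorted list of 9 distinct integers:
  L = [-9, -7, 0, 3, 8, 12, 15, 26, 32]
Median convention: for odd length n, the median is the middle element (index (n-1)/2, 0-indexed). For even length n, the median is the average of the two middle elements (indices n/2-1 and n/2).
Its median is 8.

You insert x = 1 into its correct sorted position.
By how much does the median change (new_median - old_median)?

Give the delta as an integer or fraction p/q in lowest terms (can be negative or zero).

Old median = 8
After inserting x = 1: new sorted = [-9, -7, 0, 1, 3, 8, 12, 15, 26, 32]
New median = 11/2
Delta = 11/2 - 8 = -5/2

Answer: -5/2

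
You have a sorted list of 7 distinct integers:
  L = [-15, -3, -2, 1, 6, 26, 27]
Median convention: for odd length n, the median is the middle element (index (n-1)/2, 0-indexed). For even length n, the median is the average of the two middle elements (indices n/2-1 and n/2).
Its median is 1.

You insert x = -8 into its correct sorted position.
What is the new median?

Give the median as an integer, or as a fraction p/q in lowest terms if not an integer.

Answer: -1/2

Derivation:
Old list (sorted, length 7): [-15, -3, -2, 1, 6, 26, 27]
Old median = 1
Insert x = -8
Old length odd (7). Middle was index 3 = 1.
New length even (8). New median = avg of two middle elements.
x = -8: 1 elements are < x, 6 elements are > x.
New sorted list: [-15, -8, -3, -2, 1, 6, 26, 27]
New median = -1/2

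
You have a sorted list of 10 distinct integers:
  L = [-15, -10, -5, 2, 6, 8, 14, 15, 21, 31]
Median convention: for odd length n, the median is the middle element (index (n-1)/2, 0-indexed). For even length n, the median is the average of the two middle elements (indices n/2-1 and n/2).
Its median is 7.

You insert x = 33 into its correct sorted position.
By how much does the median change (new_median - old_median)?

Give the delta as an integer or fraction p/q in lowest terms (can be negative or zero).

Old median = 7
After inserting x = 33: new sorted = [-15, -10, -5, 2, 6, 8, 14, 15, 21, 31, 33]
New median = 8
Delta = 8 - 7 = 1

Answer: 1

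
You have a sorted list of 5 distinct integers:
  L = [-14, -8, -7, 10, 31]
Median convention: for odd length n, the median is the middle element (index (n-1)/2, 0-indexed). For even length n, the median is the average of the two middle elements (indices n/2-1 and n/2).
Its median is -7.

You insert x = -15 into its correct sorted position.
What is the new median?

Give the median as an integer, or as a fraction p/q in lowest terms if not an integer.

Answer: -15/2

Derivation:
Old list (sorted, length 5): [-14, -8, -7, 10, 31]
Old median = -7
Insert x = -15
Old length odd (5). Middle was index 2 = -7.
New length even (6). New median = avg of two middle elements.
x = -15: 0 elements are < x, 5 elements are > x.
New sorted list: [-15, -14, -8, -7, 10, 31]
New median = -15/2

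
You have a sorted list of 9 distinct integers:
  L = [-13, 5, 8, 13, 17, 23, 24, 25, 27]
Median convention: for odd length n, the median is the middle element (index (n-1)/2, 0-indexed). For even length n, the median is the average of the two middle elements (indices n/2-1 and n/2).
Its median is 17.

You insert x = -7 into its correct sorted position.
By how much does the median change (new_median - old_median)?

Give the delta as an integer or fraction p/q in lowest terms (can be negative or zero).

Answer: -2

Derivation:
Old median = 17
After inserting x = -7: new sorted = [-13, -7, 5, 8, 13, 17, 23, 24, 25, 27]
New median = 15
Delta = 15 - 17 = -2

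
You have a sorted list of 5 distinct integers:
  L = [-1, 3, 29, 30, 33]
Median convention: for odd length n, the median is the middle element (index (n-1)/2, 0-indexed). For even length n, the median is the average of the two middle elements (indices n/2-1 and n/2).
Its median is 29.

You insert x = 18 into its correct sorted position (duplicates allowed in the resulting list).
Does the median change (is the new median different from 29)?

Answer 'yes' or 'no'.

Answer: yes

Derivation:
Old median = 29
Insert x = 18
New median = 47/2
Changed? yes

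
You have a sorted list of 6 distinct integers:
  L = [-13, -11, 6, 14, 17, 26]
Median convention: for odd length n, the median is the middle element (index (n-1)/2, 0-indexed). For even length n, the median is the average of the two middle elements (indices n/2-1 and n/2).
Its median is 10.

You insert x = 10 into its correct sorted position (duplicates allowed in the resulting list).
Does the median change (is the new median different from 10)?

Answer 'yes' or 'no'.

Answer: no

Derivation:
Old median = 10
Insert x = 10
New median = 10
Changed? no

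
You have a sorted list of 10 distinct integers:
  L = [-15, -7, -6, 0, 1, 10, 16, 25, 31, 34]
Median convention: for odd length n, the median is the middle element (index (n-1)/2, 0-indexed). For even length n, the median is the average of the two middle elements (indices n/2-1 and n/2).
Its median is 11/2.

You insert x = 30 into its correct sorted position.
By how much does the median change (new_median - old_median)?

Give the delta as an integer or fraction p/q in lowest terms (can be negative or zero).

Old median = 11/2
After inserting x = 30: new sorted = [-15, -7, -6, 0, 1, 10, 16, 25, 30, 31, 34]
New median = 10
Delta = 10 - 11/2 = 9/2

Answer: 9/2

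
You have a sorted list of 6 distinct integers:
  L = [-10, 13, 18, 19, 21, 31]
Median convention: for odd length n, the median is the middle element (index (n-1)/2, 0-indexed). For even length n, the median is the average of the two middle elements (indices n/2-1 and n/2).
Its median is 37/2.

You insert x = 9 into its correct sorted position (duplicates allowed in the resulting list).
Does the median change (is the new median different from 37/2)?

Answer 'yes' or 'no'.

Old median = 37/2
Insert x = 9
New median = 18
Changed? yes

Answer: yes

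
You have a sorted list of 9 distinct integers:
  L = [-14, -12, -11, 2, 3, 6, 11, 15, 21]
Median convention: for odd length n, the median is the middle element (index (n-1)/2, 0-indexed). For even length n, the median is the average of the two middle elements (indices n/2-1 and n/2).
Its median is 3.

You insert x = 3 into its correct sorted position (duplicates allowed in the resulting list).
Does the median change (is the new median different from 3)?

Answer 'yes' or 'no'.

Answer: no

Derivation:
Old median = 3
Insert x = 3
New median = 3
Changed? no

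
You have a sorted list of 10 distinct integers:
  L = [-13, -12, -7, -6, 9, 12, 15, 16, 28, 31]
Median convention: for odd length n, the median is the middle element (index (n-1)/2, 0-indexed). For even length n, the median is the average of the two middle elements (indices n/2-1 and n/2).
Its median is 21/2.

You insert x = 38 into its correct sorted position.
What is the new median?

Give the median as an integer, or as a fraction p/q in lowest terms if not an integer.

Answer: 12

Derivation:
Old list (sorted, length 10): [-13, -12, -7, -6, 9, 12, 15, 16, 28, 31]
Old median = 21/2
Insert x = 38
Old length even (10). Middle pair: indices 4,5 = 9,12.
New length odd (11). New median = single middle element.
x = 38: 10 elements are < x, 0 elements are > x.
New sorted list: [-13, -12, -7, -6, 9, 12, 15, 16, 28, 31, 38]
New median = 12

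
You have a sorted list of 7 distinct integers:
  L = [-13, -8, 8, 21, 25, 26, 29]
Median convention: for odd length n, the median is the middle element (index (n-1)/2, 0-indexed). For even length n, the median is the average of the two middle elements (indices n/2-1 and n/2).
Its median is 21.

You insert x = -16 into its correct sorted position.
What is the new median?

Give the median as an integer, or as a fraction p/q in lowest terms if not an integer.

Answer: 29/2

Derivation:
Old list (sorted, length 7): [-13, -8, 8, 21, 25, 26, 29]
Old median = 21
Insert x = -16
Old length odd (7). Middle was index 3 = 21.
New length even (8). New median = avg of two middle elements.
x = -16: 0 elements are < x, 7 elements are > x.
New sorted list: [-16, -13, -8, 8, 21, 25, 26, 29]
New median = 29/2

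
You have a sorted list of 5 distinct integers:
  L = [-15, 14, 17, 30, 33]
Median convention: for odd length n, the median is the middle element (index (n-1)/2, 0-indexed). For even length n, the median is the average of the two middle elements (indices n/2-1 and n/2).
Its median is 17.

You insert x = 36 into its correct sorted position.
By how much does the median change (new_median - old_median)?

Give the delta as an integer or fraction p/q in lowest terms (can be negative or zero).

Old median = 17
After inserting x = 36: new sorted = [-15, 14, 17, 30, 33, 36]
New median = 47/2
Delta = 47/2 - 17 = 13/2

Answer: 13/2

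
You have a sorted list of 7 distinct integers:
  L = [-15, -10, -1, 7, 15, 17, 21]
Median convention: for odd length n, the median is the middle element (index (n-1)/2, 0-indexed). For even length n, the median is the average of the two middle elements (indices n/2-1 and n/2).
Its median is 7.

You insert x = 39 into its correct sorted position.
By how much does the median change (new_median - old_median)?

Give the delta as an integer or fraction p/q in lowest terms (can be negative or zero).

Old median = 7
After inserting x = 39: new sorted = [-15, -10, -1, 7, 15, 17, 21, 39]
New median = 11
Delta = 11 - 7 = 4

Answer: 4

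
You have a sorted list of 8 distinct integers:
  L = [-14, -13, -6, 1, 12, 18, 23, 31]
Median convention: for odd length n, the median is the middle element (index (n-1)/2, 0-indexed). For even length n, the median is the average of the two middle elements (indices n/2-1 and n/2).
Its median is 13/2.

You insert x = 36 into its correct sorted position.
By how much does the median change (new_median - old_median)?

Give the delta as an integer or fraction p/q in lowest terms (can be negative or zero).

Answer: 11/2

Derivation:
Old median = 13/2
After inserting x = 36: new sorted = [-14, -13, -6, 1, 12, 18, 23, 31, 36]
New median = 12
Delta = 12 - 13/2 = 11/2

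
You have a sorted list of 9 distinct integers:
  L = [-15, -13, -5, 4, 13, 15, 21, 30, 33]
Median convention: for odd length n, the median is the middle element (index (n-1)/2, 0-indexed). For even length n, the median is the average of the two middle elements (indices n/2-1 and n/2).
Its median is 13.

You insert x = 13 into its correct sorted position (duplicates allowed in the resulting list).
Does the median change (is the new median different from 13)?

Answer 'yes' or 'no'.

Old median = 13
Insert x = 13
New median = 13
Changed? no

Answer: no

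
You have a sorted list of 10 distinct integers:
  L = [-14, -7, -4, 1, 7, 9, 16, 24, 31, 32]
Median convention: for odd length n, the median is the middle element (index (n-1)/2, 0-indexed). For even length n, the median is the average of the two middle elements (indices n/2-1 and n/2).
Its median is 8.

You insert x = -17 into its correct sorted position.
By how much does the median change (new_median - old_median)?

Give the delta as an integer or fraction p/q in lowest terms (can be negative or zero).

Old median = 8
After inserting x = -17: new sorted = [-17, -14, -7, -4, 1, 7, 9, 16, 24, 31, 32]
New median = 7
Delta = 7 - 8 = -1

Answer: -1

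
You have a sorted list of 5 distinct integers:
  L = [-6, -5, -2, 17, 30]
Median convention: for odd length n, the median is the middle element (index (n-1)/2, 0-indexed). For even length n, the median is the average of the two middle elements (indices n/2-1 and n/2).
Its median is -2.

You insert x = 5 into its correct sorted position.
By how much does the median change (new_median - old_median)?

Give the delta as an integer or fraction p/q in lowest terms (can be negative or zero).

Old median = -2
After inserting x = 5: new sorted = [-6, -5, -2, 5, 17, 30]
New median = 3/2
Delta = 3/2 - -2 = 7/2

Answer: 7/2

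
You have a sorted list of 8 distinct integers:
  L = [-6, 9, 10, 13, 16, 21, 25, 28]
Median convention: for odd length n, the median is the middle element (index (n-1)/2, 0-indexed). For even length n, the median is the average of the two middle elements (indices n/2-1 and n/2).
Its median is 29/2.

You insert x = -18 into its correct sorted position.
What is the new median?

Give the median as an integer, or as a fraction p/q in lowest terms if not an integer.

Old list (sorted, length 8): [-6, 9, 10, 13, 16, 21, 25, 28]
Old median = 29/2
Insert x = -18
Old length even (8). Middle pair: indices 3,4 = 13,16.
New length odd (9). New median = single middle element.
x = -18: 0 elements are < x, 8 elements are > x.
New sorted list: [-18, -6, 9, 10, 13, 16, 21, 25, 28]
New median = 13

Answer: 13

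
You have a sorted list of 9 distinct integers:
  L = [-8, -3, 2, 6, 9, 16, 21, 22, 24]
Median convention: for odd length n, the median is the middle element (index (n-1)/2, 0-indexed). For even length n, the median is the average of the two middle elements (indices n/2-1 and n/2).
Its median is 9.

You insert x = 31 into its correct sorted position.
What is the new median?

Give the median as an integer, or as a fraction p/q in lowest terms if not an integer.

Old list (sorted, length 9): [-8, -3, 2, 6, 9, 16, 21, 22, 24]
Old median = 9
Insert x = 31
Old length odd (9). Middle was index 4 = 9.
New length even (10). New median = avg of two middle elements.
x = 31: 9 elements are < x, 0 elements are > x.
New sorted list: [-8, -3, 2, 6, 9, 16, 21, 22, 24, 31]
New median = 25/2

Answer: 25/2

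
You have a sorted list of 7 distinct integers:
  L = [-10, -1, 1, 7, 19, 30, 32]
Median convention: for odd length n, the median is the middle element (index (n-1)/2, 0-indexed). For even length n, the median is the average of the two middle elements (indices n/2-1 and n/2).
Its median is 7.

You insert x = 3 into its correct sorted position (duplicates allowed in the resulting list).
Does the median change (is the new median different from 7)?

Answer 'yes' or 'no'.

Old median = 7
Insert x = 3
New median = 5
Changed? yes

Answer: yes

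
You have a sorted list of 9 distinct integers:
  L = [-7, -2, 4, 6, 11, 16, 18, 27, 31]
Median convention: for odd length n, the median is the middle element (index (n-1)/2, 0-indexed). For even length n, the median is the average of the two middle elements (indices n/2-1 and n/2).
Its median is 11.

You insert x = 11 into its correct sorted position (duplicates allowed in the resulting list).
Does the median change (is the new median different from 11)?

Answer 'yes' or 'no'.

Answer: no

Derivation:
Old median = 11
Insert x = 11
New median = 11
Changed? no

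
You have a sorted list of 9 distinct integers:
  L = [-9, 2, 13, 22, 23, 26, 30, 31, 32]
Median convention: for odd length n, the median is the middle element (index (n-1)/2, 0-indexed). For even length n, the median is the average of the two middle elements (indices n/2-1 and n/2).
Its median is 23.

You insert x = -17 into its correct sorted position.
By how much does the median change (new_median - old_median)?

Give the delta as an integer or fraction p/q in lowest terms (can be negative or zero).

Old median = 23
After inserting x = -17: new sorted = [-17, -9, 2, 13, 22, 23, 26, 30, 31, 32]
New median = 45/2
Delta = 45/2 - 23 = -1/2

Answer: -1/2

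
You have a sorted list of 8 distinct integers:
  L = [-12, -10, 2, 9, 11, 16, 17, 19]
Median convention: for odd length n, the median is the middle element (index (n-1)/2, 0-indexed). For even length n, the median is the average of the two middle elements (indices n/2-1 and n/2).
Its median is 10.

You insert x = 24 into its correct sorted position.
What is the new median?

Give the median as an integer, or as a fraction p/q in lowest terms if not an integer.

Answer: 11

Derivation:
Old list (sorted, length 8): [-12, -10, 2, 9, 11, 16, 17, 19]
Old median = 10
Insert x = 24
Old length even (8). Middle pair: indices 3,4 = 9,11.
New length odd (9). New median = single middle element.
x = 24: 8 elements are < x, 0 elements are > x.
New sorted list: [-12, -10, 2, 9, 11, 16, 17, 19, 24]
New median = 11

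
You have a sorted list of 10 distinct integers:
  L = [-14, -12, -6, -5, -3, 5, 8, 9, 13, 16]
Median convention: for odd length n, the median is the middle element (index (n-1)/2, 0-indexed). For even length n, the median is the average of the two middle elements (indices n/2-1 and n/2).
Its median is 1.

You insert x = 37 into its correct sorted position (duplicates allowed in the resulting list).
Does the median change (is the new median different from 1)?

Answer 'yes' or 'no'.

Answer: yes

Derivation:
Old median = 1
Insert x = 37
New median = 5
Changed? yes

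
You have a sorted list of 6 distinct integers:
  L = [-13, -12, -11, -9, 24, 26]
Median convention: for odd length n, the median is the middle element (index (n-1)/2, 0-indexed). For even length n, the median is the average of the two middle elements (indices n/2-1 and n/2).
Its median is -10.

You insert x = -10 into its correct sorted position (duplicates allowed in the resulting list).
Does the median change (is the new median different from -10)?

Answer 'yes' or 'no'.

Answer: no

Derivation:
Old median = -10
Insert x = -10
New median = -10
Changed? no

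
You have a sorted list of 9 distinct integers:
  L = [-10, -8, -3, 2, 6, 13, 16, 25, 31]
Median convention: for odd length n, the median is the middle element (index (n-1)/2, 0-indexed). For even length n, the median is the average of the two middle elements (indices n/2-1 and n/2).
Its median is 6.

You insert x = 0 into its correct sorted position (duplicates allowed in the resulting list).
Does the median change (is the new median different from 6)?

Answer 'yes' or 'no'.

Old median = 6
Insert x = 0
New median = 4
Changed? yes

Answer: yes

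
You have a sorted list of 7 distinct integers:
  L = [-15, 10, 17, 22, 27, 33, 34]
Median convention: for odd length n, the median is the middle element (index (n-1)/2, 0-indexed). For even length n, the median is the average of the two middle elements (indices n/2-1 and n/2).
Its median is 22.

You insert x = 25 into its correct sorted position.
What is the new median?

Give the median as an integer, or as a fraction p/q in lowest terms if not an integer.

Old list (sorted, length 7): [-15, 10, 17, 22, 27, 33, 34]
Old median = 22
Insert x = 25
Old length odd (7). Middle was index 3 = 22.
New length even (8). New median = avg of two middle elements.
x = 25: 4 elements are < x, 3 elements are > x.
New sorted list: [-15, 10, 17, 22, 25, 27, 33, 34]
New median = 47/2

Answer: 47/2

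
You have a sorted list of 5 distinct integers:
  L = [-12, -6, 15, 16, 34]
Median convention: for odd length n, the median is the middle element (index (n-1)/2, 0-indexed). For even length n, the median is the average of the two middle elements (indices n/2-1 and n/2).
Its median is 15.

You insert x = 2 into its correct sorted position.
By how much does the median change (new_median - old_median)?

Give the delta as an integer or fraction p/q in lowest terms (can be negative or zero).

Old median = 15
After inserting x = 2: new sorted = [-12, -6, 2, 15, 16, 34]
New median = 17/2
Delta = 17/2 - 15 = -13/2

Answer: -13/2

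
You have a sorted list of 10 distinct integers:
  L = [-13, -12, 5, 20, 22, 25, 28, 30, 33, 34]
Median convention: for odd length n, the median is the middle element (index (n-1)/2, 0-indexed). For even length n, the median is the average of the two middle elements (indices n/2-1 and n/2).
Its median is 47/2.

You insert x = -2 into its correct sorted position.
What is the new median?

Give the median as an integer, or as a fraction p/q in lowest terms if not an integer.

Answer: 22

Derivation:
Old list (sorted, length 10): [-13, -12, 5, 20, 22, 25, 28, 30, 33, 34]
Old median = 47/2
Insert x = -2
Old length even (10). Middle pair: indices 4,5 = 22,25.
New length odd (11). New median = single middle element.
x = -2: 2 elements are < x, 8 elements are > x.
New sorted list: [-13, -12, -2, 5, 20, 22, 25, 28, 30, 33, 34]
New median = 22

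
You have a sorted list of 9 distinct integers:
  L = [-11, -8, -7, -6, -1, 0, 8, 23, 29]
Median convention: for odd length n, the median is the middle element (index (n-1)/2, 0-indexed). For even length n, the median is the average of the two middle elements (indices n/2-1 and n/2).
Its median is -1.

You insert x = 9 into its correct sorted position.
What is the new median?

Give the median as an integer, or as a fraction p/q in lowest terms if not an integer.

Answer: -1/2

Derivation:
Old list (sorted, length 9): [-11, -8, -7, -6, -1, 0, 8, 23, 29]
Old median = -1
Insert x = 9
Old length odd (9). Middle was index 4 = -1.
New length even (10). New median = avg of two middle elements.
x = 9: 7 elements are < x, 2 elements are > x.
New sorted list: [-11, -8, -7, -6, -1, 0, 8, 9, 23, 29]
New median = -1/2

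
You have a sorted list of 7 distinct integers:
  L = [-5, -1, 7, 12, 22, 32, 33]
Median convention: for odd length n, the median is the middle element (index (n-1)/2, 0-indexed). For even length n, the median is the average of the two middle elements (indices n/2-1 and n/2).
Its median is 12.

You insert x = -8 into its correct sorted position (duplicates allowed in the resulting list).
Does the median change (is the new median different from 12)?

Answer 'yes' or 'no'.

Answer: yes

Derivation:
Old median = 12
Insert x = -8
New median = 19/2
Changed? yes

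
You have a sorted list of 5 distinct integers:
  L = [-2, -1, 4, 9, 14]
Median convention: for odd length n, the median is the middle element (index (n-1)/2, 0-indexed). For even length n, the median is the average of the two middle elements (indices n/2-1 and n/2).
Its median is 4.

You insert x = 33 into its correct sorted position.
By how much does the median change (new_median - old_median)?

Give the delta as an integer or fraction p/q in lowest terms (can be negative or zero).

Answer: 5/2

Derivation:
Old median = 4
After inserting x = 33: new sorted = [-2, -1, 4, 9, 14, 33]
New median = 13/2
Delta = 13/2 - 4 = 5/2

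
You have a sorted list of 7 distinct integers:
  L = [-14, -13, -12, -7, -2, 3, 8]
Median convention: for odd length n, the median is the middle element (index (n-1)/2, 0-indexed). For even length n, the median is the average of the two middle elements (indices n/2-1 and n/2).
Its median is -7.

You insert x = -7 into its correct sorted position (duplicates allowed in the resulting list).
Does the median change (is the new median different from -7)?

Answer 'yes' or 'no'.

Old median = -7
Insert x = -7
New median = -7
Changed? no

Answer: no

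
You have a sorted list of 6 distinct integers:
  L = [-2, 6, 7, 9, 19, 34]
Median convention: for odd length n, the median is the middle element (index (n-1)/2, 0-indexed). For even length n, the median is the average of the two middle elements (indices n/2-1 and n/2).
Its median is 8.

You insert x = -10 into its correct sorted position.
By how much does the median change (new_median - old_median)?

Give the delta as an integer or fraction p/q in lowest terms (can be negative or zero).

Answer: -1

Derivation:
Old median = 8
After inserting x = -10: new sorted = [-10, -2, 6, 7, 9, 19, 34]
New median = 7
Delta = 7 - 8 = -1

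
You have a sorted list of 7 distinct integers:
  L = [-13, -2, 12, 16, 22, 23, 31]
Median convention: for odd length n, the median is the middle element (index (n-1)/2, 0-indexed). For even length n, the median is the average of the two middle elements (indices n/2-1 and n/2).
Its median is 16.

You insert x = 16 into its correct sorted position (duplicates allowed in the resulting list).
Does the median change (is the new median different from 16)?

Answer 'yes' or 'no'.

Old median = 16
Insert x = 16
New median = 16
Changed? no

Answer: no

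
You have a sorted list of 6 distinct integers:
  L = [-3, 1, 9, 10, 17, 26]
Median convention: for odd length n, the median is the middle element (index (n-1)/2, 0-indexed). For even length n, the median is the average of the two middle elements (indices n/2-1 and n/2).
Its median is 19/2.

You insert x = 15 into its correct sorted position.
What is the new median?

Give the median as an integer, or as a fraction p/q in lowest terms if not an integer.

Answer: 10

Derivation:
Old list (sorted, length 6): [-3, 1, 9, 10, 17, 26]
Old median = 19/2
Insert x = 15
Old length even (6). Middle pair: indices 2,3 = 9,10.
New length odd (7). New median = single middle element.
x = 15: 4 elements are < x, 2 elements are > x.
New sorted list: [-3, 1, 9, 10, 15, 17, 26]
New median = 10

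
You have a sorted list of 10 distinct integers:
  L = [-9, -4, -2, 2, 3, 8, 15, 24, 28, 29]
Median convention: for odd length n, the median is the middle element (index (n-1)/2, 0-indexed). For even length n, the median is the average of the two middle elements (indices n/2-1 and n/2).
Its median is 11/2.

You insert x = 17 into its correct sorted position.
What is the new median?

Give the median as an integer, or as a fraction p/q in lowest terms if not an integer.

Old list (sorted, length 10): [-9, -4, -2, 2, 3, 8, 15, 24, 28, 29]
Old median = 11/2
Insert x = 17
Old length even (10). Middle pair: indices 4,5 = 3,8.
New length odd (11). New median = single middle element.
x = 17: 7 elements are < x, 3 elements are > x.
New sorted list: [-9, -4, -2, 2, 3, 8, 15, 17, 24, 28, 29]
New median = 8

Answer: 8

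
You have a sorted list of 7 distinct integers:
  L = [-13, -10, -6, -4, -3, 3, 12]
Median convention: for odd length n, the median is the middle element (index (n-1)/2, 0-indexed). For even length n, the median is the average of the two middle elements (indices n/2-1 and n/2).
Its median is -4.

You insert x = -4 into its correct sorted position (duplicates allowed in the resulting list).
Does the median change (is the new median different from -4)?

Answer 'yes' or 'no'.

Answer: no

Derivation:
Old median = -4
Insert x = -4
New median = -4
Changed? no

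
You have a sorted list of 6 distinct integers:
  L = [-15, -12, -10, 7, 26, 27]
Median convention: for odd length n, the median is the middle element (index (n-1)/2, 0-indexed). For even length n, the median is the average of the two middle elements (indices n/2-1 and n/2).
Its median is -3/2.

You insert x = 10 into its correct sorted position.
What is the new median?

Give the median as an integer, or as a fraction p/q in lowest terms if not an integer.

Answer: 7

Derivation:
Old list (sorted, length 6): [-15, -12, -10, 7, 26, 27]
Old median = -3/2
Insert x = 10
Old length even (6). Middle pair: indices 2,3 = -10,7.
New length odd (7). New median = single middle element.
x = 10: 4 elements are < x, 2 elements are > x.
New sorted list: [-15, -12, -10, 7, 10, 26, 27]
New median = 7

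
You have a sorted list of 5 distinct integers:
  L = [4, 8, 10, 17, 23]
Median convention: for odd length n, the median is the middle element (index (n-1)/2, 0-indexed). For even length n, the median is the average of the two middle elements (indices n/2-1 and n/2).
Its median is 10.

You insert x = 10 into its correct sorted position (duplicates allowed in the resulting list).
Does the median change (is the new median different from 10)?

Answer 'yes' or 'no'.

Old median = 10
Insert x = 10
New median = 10
Changed? no

Answer: no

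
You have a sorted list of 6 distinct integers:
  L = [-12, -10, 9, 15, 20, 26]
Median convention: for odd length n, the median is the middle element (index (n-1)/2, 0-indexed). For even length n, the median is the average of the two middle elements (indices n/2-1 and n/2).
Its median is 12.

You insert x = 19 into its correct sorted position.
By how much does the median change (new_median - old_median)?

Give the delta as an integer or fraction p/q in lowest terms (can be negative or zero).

Old median = 12
After inserting x = 19: new sorted = [-12, -10, 9, 15, 19, 20, 26]
New median = 15
Delta = 15 - 12 = 3

Answer: 3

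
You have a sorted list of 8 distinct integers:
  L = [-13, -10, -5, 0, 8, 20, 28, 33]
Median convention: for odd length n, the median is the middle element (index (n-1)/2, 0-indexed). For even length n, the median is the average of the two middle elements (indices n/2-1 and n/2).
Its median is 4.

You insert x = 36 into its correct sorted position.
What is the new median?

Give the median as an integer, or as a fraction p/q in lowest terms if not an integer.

Old list (sorted, length 8): [-13, -10, -5, 0, 8, 20, 28, 33]
Old median = 4
Insert x = 36
Old length even (8). Middle pair: indices 3,4 = 0,8.
New length odd (9). New median = single middle element.
x = 36: 8 elements are < x, 0 elements are > x.
New sorted list: [-13, -10, -5, 0, 8, 20, 28, 33, 36]
New median = 8

Answer: 8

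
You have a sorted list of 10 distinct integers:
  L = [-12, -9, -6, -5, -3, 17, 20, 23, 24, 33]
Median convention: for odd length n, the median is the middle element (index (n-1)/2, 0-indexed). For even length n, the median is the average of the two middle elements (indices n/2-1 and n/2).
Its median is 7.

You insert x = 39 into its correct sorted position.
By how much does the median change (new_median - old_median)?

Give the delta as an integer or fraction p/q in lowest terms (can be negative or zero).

Old median = 7
After inserting x = 39: new sorted = [-12, -9, -6, -5, -3, 17, 20, 23, 24, 33, 39]
New median = 17
Delta = 17 - 7 = 10

Answer: 10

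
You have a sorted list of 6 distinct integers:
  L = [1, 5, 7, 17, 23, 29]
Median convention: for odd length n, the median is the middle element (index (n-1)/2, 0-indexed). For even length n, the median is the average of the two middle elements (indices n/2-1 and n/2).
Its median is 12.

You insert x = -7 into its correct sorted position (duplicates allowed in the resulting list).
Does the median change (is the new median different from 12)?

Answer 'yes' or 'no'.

Answer: yes

Derivation:
Old median = 12
Insert x = -7
New median = 7
Changed? yes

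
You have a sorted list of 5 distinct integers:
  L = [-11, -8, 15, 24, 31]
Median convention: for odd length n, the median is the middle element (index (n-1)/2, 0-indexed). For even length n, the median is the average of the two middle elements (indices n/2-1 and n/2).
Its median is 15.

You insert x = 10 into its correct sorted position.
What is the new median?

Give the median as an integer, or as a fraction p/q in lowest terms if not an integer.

Answer: 25/2

Derivation:
Old list (sorted, length 5): [-11, -8, 15, 24, 31]
Old median = 15
Insert x = 10
Old length odd (5). Middle was index 2 = 15.
New length even (6). New median = avg of two middle elements.
x = 10: 2 elements are < x, 3 elements are > x.
New sorted list: [-11, -8, 10, 15, 24, 31]
New median = 25/2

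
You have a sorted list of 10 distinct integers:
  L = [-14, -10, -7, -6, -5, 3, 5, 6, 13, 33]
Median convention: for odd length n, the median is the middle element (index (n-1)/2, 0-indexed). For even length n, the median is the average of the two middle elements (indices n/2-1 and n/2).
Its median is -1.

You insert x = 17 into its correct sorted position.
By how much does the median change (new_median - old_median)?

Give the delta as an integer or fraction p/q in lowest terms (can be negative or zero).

Answer: 4

Derivation:
Old median = -1
After inserting x = 17: new sorted = [-14, -10, -7, -6, -5, 3, 5, 6, 13, 17, 33]
New median = 3
Delta = 3 - -1 = 4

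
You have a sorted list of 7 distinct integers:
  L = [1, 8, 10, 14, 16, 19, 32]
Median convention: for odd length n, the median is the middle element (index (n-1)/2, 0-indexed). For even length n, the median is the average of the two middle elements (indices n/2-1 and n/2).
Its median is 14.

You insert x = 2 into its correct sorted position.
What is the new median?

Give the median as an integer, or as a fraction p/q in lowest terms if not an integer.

Answer: 12

Derivation:
Old list (sorted, length 7): [1, 8, 10, 14, 16, 19, 32]
Old median = 14
Insert x = 2
Old length odd (7). Middle was index 3 = 14.
New length even (8). New median = avg of two middle elements.
x = 2: 1 elements are < x, 6 elements are > x.
New sorted list: [1, 2, 8, 10, 14, 16, 19, 32]
New median = 12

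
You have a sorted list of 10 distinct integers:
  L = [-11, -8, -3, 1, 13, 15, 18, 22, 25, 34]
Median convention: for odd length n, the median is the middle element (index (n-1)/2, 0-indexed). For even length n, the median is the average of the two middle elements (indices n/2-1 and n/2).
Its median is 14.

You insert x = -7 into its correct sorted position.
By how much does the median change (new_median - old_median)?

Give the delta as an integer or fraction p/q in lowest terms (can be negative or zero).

Answer: -1

Derivation:
Old median = 14
After inserting x = -7: new sorted = [-11, -8, -7, -3, 1, 13, 15, 18, 22, 25, 34]
New median = 13
Delta = 13 - 14 = -1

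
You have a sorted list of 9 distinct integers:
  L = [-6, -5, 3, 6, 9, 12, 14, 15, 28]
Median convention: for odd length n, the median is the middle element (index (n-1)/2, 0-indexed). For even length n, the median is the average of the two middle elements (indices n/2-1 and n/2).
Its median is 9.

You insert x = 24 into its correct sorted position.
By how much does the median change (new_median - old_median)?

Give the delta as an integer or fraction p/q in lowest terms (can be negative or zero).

Old median = 9
After inserting x = 24: new sorted = [-6, -5, 3, 6, 9, 12, 14, 15, 24, 28]
New median = 21/2
Delta = 21/2 - 9 = 3/2

Answer: 3/2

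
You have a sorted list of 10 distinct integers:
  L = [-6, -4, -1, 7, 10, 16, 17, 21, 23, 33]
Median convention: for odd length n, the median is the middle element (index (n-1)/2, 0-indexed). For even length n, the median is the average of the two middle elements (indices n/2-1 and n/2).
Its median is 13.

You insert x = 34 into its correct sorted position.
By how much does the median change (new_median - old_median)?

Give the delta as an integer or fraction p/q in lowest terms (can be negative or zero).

Old median = 13
After inserting x = 34: new sorted = [-6, -4, -1, 7, 10, 16, 17, 21, 23, 33, 34]
New median = 16
Delta = 16 - 13 = 3

Answer: 3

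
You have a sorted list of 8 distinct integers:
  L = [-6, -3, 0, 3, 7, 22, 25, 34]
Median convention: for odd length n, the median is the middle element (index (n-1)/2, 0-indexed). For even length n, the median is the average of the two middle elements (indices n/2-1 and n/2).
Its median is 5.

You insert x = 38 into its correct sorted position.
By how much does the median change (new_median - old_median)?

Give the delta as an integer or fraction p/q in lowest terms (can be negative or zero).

Answer: 2

Derivation:
Old median = 5
After inserting x = 38: new sorted = [-6, -3, 0, 3, 7, 22, 25, 34, 38]
New median = 7
Delta = 7 - 5 = 2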